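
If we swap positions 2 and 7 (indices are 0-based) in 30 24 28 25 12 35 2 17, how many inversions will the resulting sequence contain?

There are 16 inversions.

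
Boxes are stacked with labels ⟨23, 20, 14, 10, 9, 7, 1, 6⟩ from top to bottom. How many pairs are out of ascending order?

Count, for each position, how many later elements it exceeds:
23 → 20, 14, 10, 9, 7, 1, 6 → 7
20 → 14, 10, 9, 7, 1, 6 → 6
14 → 10, 9, 7, 1, 6 → 5
10 → 9, 7, 1, 6 → 4
9 → 7, 1, 6 → 3
7 → 1, 6 → 2
1 → none → 0
6 → none → 0
Sum: 7 + 6 + 5 + 4 + 3 + 2 + 0 + 0 = 27

27 inversions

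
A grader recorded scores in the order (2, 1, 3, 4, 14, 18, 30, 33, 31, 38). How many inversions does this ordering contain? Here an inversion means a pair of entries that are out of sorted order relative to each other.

2 out-of-order pairs

Count, for each position, how many later elements it exceeds:
2 → 1 → 1
1 → none → 0
3 → none → 0
4 → none → 0
14 → none → 0
18 → none → 0
30 → none → 0
33 → 31 → 1
31 → none → 0
38 → none → 0
Sum: 1 + 0 + 0 + 0 + 0 + 0 + 0 + 1 + 0 + 0 = 2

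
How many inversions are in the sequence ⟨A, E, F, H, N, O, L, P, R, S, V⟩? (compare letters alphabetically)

2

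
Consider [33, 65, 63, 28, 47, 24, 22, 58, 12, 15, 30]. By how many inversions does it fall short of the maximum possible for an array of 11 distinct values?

15

Maximum inversions for 11 distinct elements is C(11, 2) = 11·10/2 = 55.
Current inversions — for each element, count later smaller elements:
33: 6
65: 9
63: 8
28: 4
47: 5
24: 3
22: 2
58: 3
12: 0
15: 0
30: 0
Current total: 6 + 9 + 8 + 4 + 5 + 3 + 2 + 3 + 0 + 0 + 0 = 40
Shortfall: 55 − 40 = 15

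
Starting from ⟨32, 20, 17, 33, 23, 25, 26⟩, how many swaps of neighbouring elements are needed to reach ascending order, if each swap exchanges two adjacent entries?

There are 9 swaps.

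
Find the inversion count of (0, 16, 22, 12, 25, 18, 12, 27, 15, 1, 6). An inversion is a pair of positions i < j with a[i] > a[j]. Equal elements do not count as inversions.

29

Element-by-element contributions:
0: 0
16: 5
22: 6
12: 2
25: 5
18: 4
12: 2
27: 3
15: 2
1: 0
6: 0
Sum: 0 + 5 + 6 + 2 + 5 + 4 + 2 + 3 + 2 + 0 + 0 = 29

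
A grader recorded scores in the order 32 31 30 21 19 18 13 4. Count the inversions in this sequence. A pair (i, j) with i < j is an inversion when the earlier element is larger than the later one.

Count, for each position, how many later elements it exceeds:
32: 7
31: 6
30: 5
21: 4
19: 3
18: 2
13: 1
4: 0
Sum: 7 + 6 + 5 + 4 + 3 + 2 + 1 + 0 = 28

28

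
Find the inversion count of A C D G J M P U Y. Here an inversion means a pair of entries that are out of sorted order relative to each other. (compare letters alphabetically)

0

Element-by-element contributions:
A → none → 0
C → none → 0
D → none → 0
G → none → 0
J → none → 0
M → none → 0
P → none → 0
U → none → 0
Y → none → 0
Sum: 0 + 0 + 0 + 0 + 0 + 0 + 0 + 0 + 0 = 0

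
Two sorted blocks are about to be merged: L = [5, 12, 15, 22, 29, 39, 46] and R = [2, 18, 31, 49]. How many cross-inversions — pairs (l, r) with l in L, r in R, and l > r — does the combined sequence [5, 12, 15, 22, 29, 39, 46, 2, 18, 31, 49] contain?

Split inversions: 13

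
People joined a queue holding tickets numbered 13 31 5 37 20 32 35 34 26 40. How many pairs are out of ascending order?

13 inversions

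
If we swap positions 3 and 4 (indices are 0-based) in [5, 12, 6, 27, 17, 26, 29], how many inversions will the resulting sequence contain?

2 inversions

Positions 3 and 4 hold 27 and 17; after swapping, the array is [5, 12, 6, 17, 27, 26, 29].
For each element, count later entries that are smaller:
5: 0
12: 1
6: 0
17: 0
27: 1
26: 0
29: 0
Sum: 0 + 1 + 0 + 0 + 1 + 0 + 0 = 2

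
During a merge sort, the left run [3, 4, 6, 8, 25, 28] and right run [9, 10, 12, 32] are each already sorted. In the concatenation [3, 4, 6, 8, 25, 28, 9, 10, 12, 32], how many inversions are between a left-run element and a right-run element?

Split inversions: 6

Take each right-half value and tally the left-half values above it:
r = 9: 25, 28 → 2
r = 10: 25, 28 → 2
r = 12: 25, 28 → 2
r = 32: none → 0
Cross-inversions: 2 + 2 + 2 + 0 = 6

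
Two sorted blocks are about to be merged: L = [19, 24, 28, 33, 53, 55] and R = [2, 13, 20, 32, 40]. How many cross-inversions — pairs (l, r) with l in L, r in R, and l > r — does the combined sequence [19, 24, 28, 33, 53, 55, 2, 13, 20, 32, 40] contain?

Cross-inversions: 22

Count, for every r in R, how many entries of L exceed r:
r = 2: 19, 24, 28, 33, 53, 55 → 6
r = 13: 19, 24, 28, 33, 53, 55 → 6
r = 20: 24, 28, 33, 53, 55 → 5
r = 32: 33, 53, 55 → 3
r = 40: 53, 55 → 2
Cross-inversions: 6 + 6 + 5 + 3 + 2 = 22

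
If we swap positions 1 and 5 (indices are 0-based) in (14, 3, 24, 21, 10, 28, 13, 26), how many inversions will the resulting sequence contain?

Positions 1 and 5 hold 3 and 28; after swapping, the array is [14, 28, 24, 21, 10, 3, 13, 26].
Element-by-element contributions:
14 → 10, 3, 13 → 3
28 → 24, 21, 10, 3, 13, 26 → 6
24 → 21, 10, 3, 13 → 4
21 → 10, 3, 13 → 3
10 → 3 → 1
3 → none → 0
13 → none → 0
26 → none → 0
Sum: 3 + 6 + 4 + 3 + 1 + 0 + 0 + 0 = 17

17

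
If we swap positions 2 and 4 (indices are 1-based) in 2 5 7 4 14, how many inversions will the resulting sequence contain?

1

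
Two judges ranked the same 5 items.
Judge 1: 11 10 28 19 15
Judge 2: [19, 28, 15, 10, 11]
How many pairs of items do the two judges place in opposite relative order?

Assign each item its position (1..5) in the first ordering, then rewrite the second ordering as that position sequence:
positions: 11→1, 10→2, 28→3, 19→4, 15→5
second ordering as positions: [4, 3, 5, 2, 1]
Discordant pairs = inversions in this position sequence.
4: 3, 2, 1 → 3
3: 2, 1 → 2
5: 2, 1 → 2
2: 1 → 1
1: 0
Total: 3 + 2 + 2 + 1 + 0 = 8

8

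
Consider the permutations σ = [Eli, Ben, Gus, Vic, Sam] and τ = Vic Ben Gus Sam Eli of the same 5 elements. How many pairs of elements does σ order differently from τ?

Assign each item its position (1..5) in the first ordering, then rewrite the second ordering as that position sequence:
positions: Eli→1, Ben→2, Gus→3, Vic→4, Sam→5
second ordering as positions: [4, 2, 3, 5, 1]
Discordant pairs = inversions in this position sequence.
4: 2, 3, 1 → 3
2: 1 → 1
3: 1 → 1
5: 1 → 1
1: 0
Total: 3 + 1 + 1 + 1 + 0 = 6

6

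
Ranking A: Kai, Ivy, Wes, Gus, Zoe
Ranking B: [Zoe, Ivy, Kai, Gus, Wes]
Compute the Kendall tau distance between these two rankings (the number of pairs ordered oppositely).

There are 6 discordant pairs.

Assign each item its position (1..5) in the first ordering, then rewrite the second ordering as that position sequence:
positions: Kai→1, Ivy→2, Wes→3, Gus→4, Zoe→5
second ordering as positions: [5, 2, 1, 4, 3]
Discordant pairs = inversions in this position sequence.
5: 2, 1, 4, 3 → 4
2: 1 → 1
1: 0
4: 3 → 1
3: 0
Total: 4 + 1 + 0 + 1 + 0 = 6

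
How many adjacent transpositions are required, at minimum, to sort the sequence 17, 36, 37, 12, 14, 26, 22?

The minimum number of adjacent swaps to sort an array equals its inversion count, since every such swap removes exactly one inversion.
Count inversions — for each element, later elements that are smaller:
17: 12, 14 → 2
36: 12, 14, 26, 22 → 4
37: 12, 14, 26, 22 → 4
12: none → 0
14: none → 0
26: 22 → 1
22: none → 0
Total inversions: 2 + 4 + 4 + 0 + 0 + 1 + 0 = 11

11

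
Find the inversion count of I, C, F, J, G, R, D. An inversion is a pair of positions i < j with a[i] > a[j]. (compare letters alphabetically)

Out-of-order index pairs (1-indexed):
(1,2): I > C
(1,3): I > F
(1,5): I > G
(1,7): I > D
(3,7): F > D
(4,5): J > G
(4,7): J > D
(5,7): G > D
(6,7): R > D
That's 9 pairs.

9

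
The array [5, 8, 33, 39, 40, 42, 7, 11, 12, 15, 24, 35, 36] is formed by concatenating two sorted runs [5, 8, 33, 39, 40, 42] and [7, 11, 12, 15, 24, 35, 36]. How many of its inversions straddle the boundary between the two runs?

There are 27 split inversions.

Take each right-half value and tally the left-half values above it:
r = 7: 8, 33, 39, 40, 42 → 5
r = 11: 33, 39, 40, 42 → 4
r = 12: 33, 39, 40, 42 → 4
r = 15: 33, 39, 40, 42 → 4
r = 24: 33, 39, 40, 42 → 4
r = 35: 39, 40, 42 → 3
r = 36: 39, 40, 42 → 3
Cross-inversions: 5 + 4 + 4 + 4 + 4 + 3 + 3 = 27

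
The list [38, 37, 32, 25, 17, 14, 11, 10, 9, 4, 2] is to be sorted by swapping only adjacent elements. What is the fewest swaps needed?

Minimum adjacent swaps = number of inversions (each swap of adjacent out-of-order elements removes one inversion and no swap can remove more).
Count inversions — for each element, later elements that are smaller:
38: 37, 32, 25, 17, 14, 11, 10, 9, 4, 2 → 10
37: 32, 25, 17, 14, 11, 10, 9, 4, 2 → 9
32: 25, 17, 14, 11, 10, 9, 4, 2 → 8
25: 17, 14, 11, 10, 9, 4, 2 → 7
17: 14, 11, 10, 9, 4, 2 → 6
14: 11, 10, 9, 4, 2 → 5
11: 10, 9, 4, 2 → 4
10: 9, 4, 2 → 3
9: 4, 2 → 2
4: 2 → 1
2: none → 0
Total inversions: 10 + 9 + 8 + 7 + 6 + 5 + 4 + 3 + 2 + 1 + 0 = 55

Swaps: 55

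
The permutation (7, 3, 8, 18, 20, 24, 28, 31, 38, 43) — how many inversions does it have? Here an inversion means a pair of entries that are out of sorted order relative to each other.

1

For each element, count later entries that are smaller:
7 → 3 → 1
3 → none → 0
8 → none → 0
18 → none → 0
20 → none → 0
24 → none → 0
28 → none → 0
31 → none → 0
38 → none → 0
43 → none → 0
Sum: 1 + 0 + 0 + 0 + 0 + 0 + 0 + 0 + 0 + 0 = 1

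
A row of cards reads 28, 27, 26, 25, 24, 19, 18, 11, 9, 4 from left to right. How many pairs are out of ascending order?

Count, for each position, how many later elements it exceeds:
28 → 27, 26, 25, 24, 19, 18, 11, 9, 4 → 9
27 → 26, 25, 24, 19, 18, 11, 9, 4 → 8
26 → 25, 24, 19, 18, 11, 9, 4 → 7
25 → 24, 19, 18, 11, 9, 4 → 6
24 → 19, 18, 11, 9, 4 → 5
19 → 18, 11, 9, 4 → 4
18 → 11, 9, 4 → 3
11 → 9, 4 → 2
9 → 4 → 1
4 → none → 0
Sum: 9 + 8 + 7 + 6 + 5 + 4 + 3 + 2 + 1 + 0 = 45

45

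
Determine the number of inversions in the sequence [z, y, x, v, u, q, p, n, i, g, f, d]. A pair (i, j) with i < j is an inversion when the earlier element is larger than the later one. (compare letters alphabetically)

66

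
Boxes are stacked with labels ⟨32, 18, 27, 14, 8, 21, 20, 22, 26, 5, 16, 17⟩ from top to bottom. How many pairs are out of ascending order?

Element-by-element contributions:
32 → 18, 27, 14, 8, 21, 20, 22, 26, 5, 16, 17 → 11
18 → 14, 8, 5, 16, 17 → 5
27 → 14, 8, 21, 20, 22, 26, 5, 16, 17 → 9
14 → 8, 5 → 2
8 → 5 → 1
21 → 20, 5, 16, 17 → 4
20 → 5, 16, 17 → 3
22 → 5, 16, 17 → 3
26 → 5, 16, 17 → 3
5 → none → 0
16 → none → 0
17 → none → 0
Sum: 11 + 5 + 9 + 2 + 1 + 4 + 3 + 3 + 3 + 0 + 0 + 0 = 41

There are 41 out-of-order pairs.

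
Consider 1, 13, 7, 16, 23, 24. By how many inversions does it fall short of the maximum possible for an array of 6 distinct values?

14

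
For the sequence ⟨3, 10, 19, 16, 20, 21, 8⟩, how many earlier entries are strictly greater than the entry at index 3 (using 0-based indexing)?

1

The element at index 3 is 16.
Elements before it: 3, 10, 19
Those larger than 16: 19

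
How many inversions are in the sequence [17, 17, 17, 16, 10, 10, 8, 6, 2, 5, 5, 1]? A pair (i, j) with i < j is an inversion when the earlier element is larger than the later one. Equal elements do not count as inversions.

For each element, count later entries that are smaller:
17 → 16, 10, 10, 8, 6, 2, 5, 5, 1 → 9
17 → 16, 10, 10, 8, 6, 2, 5, 5, 1 → 9
17 → 16, 10, 10, 8, 6, 2, 5, 5, 1 → 9
16 → 10, 10, 8, 6, 2, 5, 5, 1 → 8
10 → 8, 6, 2, 5, 5, 1 → 6
10 → 8, 6, 2, 5, 5, 1 → 6
8 → 6, 2, 5, 5, 1 → 5
6 → 2, 5, 5, 1 → 4
2 → 1 → 1
5 → 1 → 1
5 → 1 → 1
1 → none → 0
Sum: 9 + 9 + 9 + 8 + 6 + 6 + 5 + 4 + 1 + 1 + 1 + 0 = 59

59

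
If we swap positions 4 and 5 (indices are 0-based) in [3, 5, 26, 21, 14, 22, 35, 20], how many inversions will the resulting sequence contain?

Positions 4 and 5 hold 14 and 22; after swapping, the array is [3, 5, 26, 21, 22, 14, 35, 20].
For each element, count later entries that are smaller:
3 → none → 0
5 → none → 0
26 → 21, 22, 14, 20 → 4
21 → 14, 20 → 2
22 → 14, 20 → 2
14 → none → 0
35 → 20 → 1
20 → none → 0
Sum: 0 + 0 + 4 + 2 + 2 + 0 + 1 + 0 = 9

Inversions: 9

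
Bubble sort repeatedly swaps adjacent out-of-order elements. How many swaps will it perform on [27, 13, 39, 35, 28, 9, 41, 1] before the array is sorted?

Swaps: 16

The minimum number of adjacent swaps to sort an array equals its inversion count, since every such swap removes exactly one inversion.
Count inversions — for each element, later elements that are smaller:
27: 13, 9, 1 → 3
13: 9, 1 → 2
39: 35, 28, 9, 1 → 4
35: 28, 9, 1 → 3
28: 9, 1 → 2
9: 1 → 1
41: 1 → 1
1: none → 0
Total inversions: 3 + 2 + 4 + 3 + 2 + 1 + 1 + 0 = 16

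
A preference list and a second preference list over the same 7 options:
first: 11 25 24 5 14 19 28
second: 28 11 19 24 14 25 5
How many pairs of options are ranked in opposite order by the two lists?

13

Assign each item its position (1..7) in the first ordering, then rewrite the second ordering as that position sequence:
positions: 11→1, 25→2, 24→3, 5→4, 14→5, 19→6, 28→7
second ordering as positions: [7, 1, 6, 3, 5, 2, 4]
Discordant pairs = inversions in this position sequence.
7: 1, 6, 3, 5, 2, 4 → 6
1: 0
6: 3, 5, 2, 4 → 4
3: 2 → 1
5: 2, 4 → 2
2: 0
4: 0
Total: 6 + 0 + 4 + 1 + 2 + 0 + 0 = 13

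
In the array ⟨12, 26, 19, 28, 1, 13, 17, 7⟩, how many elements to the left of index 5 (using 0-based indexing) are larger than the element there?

3

The element at index 5 is 13.
Elements before it: 12, 26, 19, 28, 1
Those larger than 13: 26, 19, 28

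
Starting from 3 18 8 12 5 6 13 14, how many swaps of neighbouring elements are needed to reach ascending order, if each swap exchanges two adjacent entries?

Minimum adjacent swaps = number of inversions (each swap of adjacent out-of-order elements removes one inversion and no swap can remove more).
Count inversions — for each element, later elements that are smaller:
3: none → 0
18: 8, 12, 5, 6, 13, 14 → 6
8: 5, 6 → 2
12: 5, 6 → 2
5: none → 0
6: none → 0
13: none → 0
14: none → 0
Total inversions: 0 + 6 + 2 + 2 + 0 + 0 + 0 + 0 = 10

10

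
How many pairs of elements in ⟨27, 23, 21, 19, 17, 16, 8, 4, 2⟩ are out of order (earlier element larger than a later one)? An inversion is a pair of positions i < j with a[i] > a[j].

36 inversions

Element-by-element contributions:
27: 8
23: 7
21: 6
19: 5
17: 4
16: 3
8: 2
4: 1
2: 0
Sum: 8 + 7 + 6 + 5 + 4 + 3 + 2 + 1 + 0 = 36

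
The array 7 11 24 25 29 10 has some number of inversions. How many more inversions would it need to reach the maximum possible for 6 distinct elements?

Maximum inversions for 6 distinct elements is C(6, 2) = 6·5/2 = 15.
Current inversions — for each element, count later smaller elements:
7: 0
11: 1
24: 1
25: 1
29: 1
10: 0
Current total: 0 + 1 + 1 + 1 + 1 + 0 = 4
Shortfall: 15 − 4 = 11

11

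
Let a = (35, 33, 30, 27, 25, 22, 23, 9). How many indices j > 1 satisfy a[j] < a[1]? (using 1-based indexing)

7

The element at index 1 is 35.
Elements after it: 33, 30, 27, 25, 22, 23, 9
Those smaller than 35: 33, 30, 27, 25, 22, 23, 9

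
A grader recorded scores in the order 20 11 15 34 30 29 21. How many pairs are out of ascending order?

Out-of-order index pairs (0-indexed):
(0,1): 20 > 11
(0,2): 20 > 15
(3,4): 34 > 30
(3,5): 34 > 29
(3,6): 34 > 21
(4,5): 30 > 29
(4,6): 30 > 21
(5,6): 29 > 21
That's 8 pairs.

Out-of-order pairs: 8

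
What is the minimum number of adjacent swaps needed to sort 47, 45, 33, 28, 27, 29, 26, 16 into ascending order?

The minimum number of adjacent swaps to sort an array equals its inversion count, since every such swap removes exactly one inversion.
Count inversions — for each element, later elements that are smaller:
47: 45, 33, 28, 27, 29, 26, 16 → 7
45: 33, 28, 27, 29, 26, 16 → 6
33: 28, 27, 29, 26, 16 → 5
28: 27, 26, 16 → 3
27: 26, 16 → 2
29: 26, 16 → 2
26: 16 → 1
16: none → 0
Total inversions: 7 + 6 + 5 + 3 + 2 + 2 + 1 + 0 = 26

26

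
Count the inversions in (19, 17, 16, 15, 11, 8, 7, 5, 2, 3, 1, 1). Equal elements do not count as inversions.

Sweep left to right; for each value list the smaller values that follow it:
19 → 17, 16, 15, 11, 8, 7, 5, 2, 3, 1, 1 → 11
17 → 16, 15, 11, 8, 7, 5, 2, 3, 1, 1 → 10
16 → 15, 11, 8, 7, 5, 2, 3, 1, 1 → 9
15 → 11, 8, 7, 5, 2, 3, 1, 1 → 8
11 → 8, 7, 5, 2, 3, 1, 1 → 7
8 → 7, 5, 2, 3, 1, 1 → 6
7 → 5, 2, 3, 1, 1 → 5
5 → 2, 3, 1, 1 → 4
2 → 1, 1 → 2
3 → 1, 1 → 2
1 → none → 0
1 → none → 0
Sum: 11 + 10 + 9 + 8 + 7 + 6 + 5 + 4 + 2 + 2 + 0 + 0 = 64

64 out-of-order pairs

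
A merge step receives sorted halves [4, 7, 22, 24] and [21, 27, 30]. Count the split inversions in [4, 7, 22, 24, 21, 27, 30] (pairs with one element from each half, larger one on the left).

2

For each element r of the right run, count left-run elements greater than r:
r = 21: 22, 24 → 2
r = 27: none → 0
r = 30: none → 0
Cross-inversions: 2 + 0 + 0 = 2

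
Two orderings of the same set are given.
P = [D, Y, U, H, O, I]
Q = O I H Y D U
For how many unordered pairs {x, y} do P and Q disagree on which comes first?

12 disagreeing pairs

Assign each item its position (1..6) in the first ordering, then rewrite the second ordering as that position sequence:
positions: D→1, Y→2, U→3, H→4, O→5, I→6
second ordering as positions: [5, 6, 4, 2, 1, 3]
Discordant pairs = inversions in this position sequence.
5: 4, 2, 1, 3 → 4
6: 4, 2, 1, 3 → 4
4: 2, 1, 3 → 3
2: 1 → 1
1: 0
3: 0
Total: 4 + 4 + 3 + 1 + 0 + 0 = 12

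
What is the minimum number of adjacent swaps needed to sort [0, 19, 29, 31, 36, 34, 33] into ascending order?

Each adjacent swap fixes exactly one inversion, so the minimum swap count equals the number of inversions.
Count inversions — for each element, later elements that are smaller:
0: none → 0
19: none → 0
29: none → 0
31: none → 0
36: 34, 33 → 2
34: 33 → 1
33: none → 0
Total inversions: 0 + 0 + 0 + 0 + 2 + 1 + 0 = 3

3 swaps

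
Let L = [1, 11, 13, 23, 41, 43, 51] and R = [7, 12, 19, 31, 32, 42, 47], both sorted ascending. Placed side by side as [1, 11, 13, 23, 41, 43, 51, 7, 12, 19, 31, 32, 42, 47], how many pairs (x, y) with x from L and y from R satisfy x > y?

24

Take each right-half value and tally the left-half values above it:
r = 7: 11, 13, 23, 41, 43, 51 → 6
r = 12: 13, 23, 41, 43, 51 → 5
r = 19: 23, 41, 43, 51 → 4
r = 31: 41, 43, 51 → 3
r = 32: 41, 43, 51 → 3
r = 42: 43, 51 → 2
r = 47: 51 → 1
Cross-inversions: 6 + 5 + 4 + 3 + 3 + 2 + 1 = 24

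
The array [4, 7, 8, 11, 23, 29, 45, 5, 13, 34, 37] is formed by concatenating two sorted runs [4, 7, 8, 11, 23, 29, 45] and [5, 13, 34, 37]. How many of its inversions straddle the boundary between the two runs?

Take each right-half value and tally the left-half values above it:
r = 5: 7, 8, 11, 23, 29, 45 → 6
r = 13: 23, 29, 45 → 3
r = 34: 45 → 1
r = 37: 45 → 1
Cross-inversions: 6 + 3 + 1 + 1 = 11

11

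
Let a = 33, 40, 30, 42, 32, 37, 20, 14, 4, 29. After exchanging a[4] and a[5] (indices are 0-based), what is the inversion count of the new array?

Positions 4 and 5 hold 32 and 37; after swapping, the array is [33, 40, 30, 42, 37, 32, 20, 14, 4, 29].
Count, for each position, how many later elements it exceeds:
33: 6
40: 7
30: 4
42: 6
37: 5
32: 4
20: 2
14: 1
4: 0
29: 0
Sum: 6 + 7 + 4 + 6 + 5 + 4 + 2 + 1 + 0 + 0 = 35

35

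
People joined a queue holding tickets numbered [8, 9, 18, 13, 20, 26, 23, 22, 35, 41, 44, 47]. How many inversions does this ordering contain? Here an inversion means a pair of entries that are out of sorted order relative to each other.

4 out-of-order pairs

Element-by-element contributions:
8: 0
9: 0
18: 1
13: 0
20: 0
26: 2
23: 1
22: 0
35: 0
41: 0
44: 0
47: 0
Sum: 0 + 0 + 1 + 0 + 0 + 2 + 1 + 0 + 0 + 0 + 0 + 0 = 4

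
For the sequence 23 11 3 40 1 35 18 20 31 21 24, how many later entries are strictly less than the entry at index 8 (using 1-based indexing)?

0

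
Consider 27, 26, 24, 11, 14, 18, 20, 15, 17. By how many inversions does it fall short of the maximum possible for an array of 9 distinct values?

Maximum inversions for 9 distinct elements is C(9, 2) = 9·8/2 = 36.
Current inversions — for each element, count later smaller elements:
27: 8
26: 7
24: 6
11: 0
14: 0
18: 2
20: 2
15: 0
17: 0
Current total: 8 + 7 + 6 + 0 + 0 + 2 + 2 + 0 + 0 = 25
Shortfall: 36 − 25 = 11

11 inversions short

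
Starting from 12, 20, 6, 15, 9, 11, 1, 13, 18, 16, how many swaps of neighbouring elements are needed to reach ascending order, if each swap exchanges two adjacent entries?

20

Minimum adjacent swaps = number of inversions (each swap of adjacent out-of-order elements removes one inversion and no swap can remove more).
Count inversions — for each element, later elements that are smaller:
12: 6, 9, 11, 1 → 4
20: 6, 15, 9, 11, 1, 13, 18, 16 → 8
6: 1 → 1
15: 9, 11, 1, 13 → 4
9: 1 → 1
11: 1 → 1
1: none → 0
13: none → 0
18: 16 → 1
16: none → 0
Total inversions: 4 + 8 + 1 + 4 + 1 + 1 + 0 + 0 + 1 + 0 = 20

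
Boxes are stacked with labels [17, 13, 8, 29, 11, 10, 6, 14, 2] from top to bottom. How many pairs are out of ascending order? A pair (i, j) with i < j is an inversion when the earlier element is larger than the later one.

For each element, count later entries that are smaller:
17: 7
13: 5
8: 2
29: 5
11: 3
10: 2
6: 1
14: 1
2: 0
Sum: 7 + 5 + 2 + 5 + 3 + 2 + 1 + 1 + 0 = 26

26 inversions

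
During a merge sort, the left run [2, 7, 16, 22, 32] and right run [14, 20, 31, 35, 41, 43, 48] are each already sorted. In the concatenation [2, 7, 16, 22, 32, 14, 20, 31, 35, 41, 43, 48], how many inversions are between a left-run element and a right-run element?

Take each right-half value and tally the left-half values above it:
r = 14: 16, 22, 32 → 3
r = 20: 22, 32 → 2
r = 31: 32 → 1
r = 35: none → 0
r = 41: none → 0
r = 43: none → 0
r = 48: none → 0
Cross-inversions: 3 + 2 + 1 + 0 + 0 + 0 + 0 = 6

6 split inversions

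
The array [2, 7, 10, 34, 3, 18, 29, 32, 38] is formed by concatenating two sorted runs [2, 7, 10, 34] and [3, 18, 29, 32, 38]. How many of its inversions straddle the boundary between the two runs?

Split inversions: 6

For each element r of the right run, count left-run elements greater than r:
r = 3: 7, 10, 34 → 3
r = 18: 34 → 1
r = 29: 34 → 1
r = 32: 34 → 1
r = 38: none → 0
Cross-inversions: 3 + 1 + 1 + 1 + 0 = 6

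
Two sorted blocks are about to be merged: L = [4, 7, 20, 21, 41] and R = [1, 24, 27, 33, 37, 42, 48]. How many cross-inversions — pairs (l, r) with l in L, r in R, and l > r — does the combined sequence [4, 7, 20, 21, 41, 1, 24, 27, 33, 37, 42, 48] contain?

9

Count, for every r in R, how many entries of L exceed r:
r = 1: 4, 7, 20, 21, 41 → 5
r = 24: 41 → 1
r = 27: 41 → 1
r = 33: 41 → 1
r = 37: 41 → 1
r = 42: none → 0
r = 48: none → 0
Cross-inversions: 5 + 1 + 1 + 1 + 1 + 0 + 0 = 9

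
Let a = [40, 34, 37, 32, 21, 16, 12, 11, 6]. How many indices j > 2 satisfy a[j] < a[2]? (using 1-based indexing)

6 such elements

The element at index 2 is 34.
Elements after it: 37, 32, 21, 16, 12, 11, 6
Those smaller than 34: 32, 21, 16, 12, 11, 6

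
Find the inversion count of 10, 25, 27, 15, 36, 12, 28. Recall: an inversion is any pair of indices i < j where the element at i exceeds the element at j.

Element-by-element contributions:
10 → none → 0
25 → 15, 12 → 2
27 → 15, 12 → 2
15 → 12 → 1
36 → 12, 28 → 2
12 → none → 0
28 → none → 0
Sum: 0 + 2 + 2 + 1 + 2 + 0 + 0 = 7

7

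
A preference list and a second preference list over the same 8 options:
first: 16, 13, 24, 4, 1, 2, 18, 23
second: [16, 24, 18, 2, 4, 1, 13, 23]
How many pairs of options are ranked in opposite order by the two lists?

10

Assign each item its position (1..8) in the first ordering, then rewrite the second ordering as that position sequence:
positions: 16→1, 13→2, 24→3, 4→4, 1→5, 2→6, 18→7, 23→8
second ordering as positions: [1, 3, 7, 6, 4, 5, 2, 8]
Discordant pairs = inversions in this position sequence.
1: 0
3: 2 → 1
7: 6, 4, 5, 2 → 4
6: 4, 5, 2 → 3
4: 2 → 1
5: 2 → 1
2: 0
8: 0
Total: 0 + 1 + 4 + 3 + 1 + 1 + 0 + 0 = 10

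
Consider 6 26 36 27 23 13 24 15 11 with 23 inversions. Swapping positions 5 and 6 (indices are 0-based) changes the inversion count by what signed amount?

+1

Positions 5 and 6 hold 13 and 24; after swapping, the array is [6, 26, 36, 27, 23, 24, 13, 15, 11].
Element-by-element contributions:
6: 0
26: 5
36: 6
27: 5
23: 3
24: 3
13: 1
15: 1
11: 0
Sum: 0 + 5 + 6 + 5 + 3 + 3 + 1 + 1 + 0 = 24
Change: 24 − 23 = +1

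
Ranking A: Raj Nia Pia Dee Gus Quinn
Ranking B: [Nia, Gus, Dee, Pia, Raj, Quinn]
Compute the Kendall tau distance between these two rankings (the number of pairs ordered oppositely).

7 discordant pairs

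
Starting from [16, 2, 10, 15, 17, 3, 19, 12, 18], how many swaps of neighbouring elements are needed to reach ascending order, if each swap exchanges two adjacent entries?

12 adjacent swaps

Each adjacent swap fixes exactly one inversion, so the minimum swap count equals the number of inversions.
Count inversions — for each element, later elements that are smaller:
16: 2, 10, 15, 3, 12 → 5
2: none → 0
10: 3 → 1
15: 3, 12 → 2
17: 3, 12 → 2
3: none → 0
19: 12, 18 → 2
12: none → 0
18: none → 0
Total inversions: 5 + 0 + 1 + 2 + 2 + 0 + 2 + 0 + 0 = 12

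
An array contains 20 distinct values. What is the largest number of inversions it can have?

A reversed (strictly descending) arrangement makes every pair an inversion, giving C(20, 2) inversions.
C(20, 2) = 20·19/2 = 190

190 inversions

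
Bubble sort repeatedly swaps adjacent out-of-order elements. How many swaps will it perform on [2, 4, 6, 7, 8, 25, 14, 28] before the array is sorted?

1

Each adjacent swap fixes exactly one inversion, so the minimum swap count equals the number of inversions.
Count inversions — for each element, later elements that are smaller:
2: none → 0
4: none → 0
6: none → 0
7: none → 0
8: none → 0
25: 14 → 1
14: none → 0
28: none → 0
Total inversions: 0 + 0 + 0 + 0 + 0 + 1 + 0 + 0 = 1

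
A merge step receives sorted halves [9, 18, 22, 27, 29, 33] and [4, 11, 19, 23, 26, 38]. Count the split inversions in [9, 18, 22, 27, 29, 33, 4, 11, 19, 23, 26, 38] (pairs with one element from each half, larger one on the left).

For each element r of the right run, count left-run elements greater than r:
r = 4: 9, 18, 22, 27, 29, 33 → 6
r = 11: 18, 22, 27, 29, 33 → 5
r = 19: 22, 27, 29, 33 → 4
r = 23: 27, 29, 33 → 3
r = 26: 27, 29, 33 → 3
r = 38: none → 0
Cross-inversions: 6 + 5 + 4 + 3 + 3 + 0 = 21

21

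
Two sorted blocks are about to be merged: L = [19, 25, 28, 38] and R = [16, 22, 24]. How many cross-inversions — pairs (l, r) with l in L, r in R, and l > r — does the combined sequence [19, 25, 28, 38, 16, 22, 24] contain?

10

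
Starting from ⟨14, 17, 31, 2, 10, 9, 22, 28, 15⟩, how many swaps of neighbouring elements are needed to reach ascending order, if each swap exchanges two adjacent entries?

Each adjacent swap fixes exactly one inversion, so the minimum swap count equals the number of inversions.
Count inversions — for each element, later elements that are smaller:
14: 2, 10, 9 → 3
17: 2, 10, 9, 15 → 4
31: 2, 10, 9, 22, 28, 15 → 6
2: none → 0
10: 9 → 1
9: none → 0
22: 15 → 1
28: 15 → 1
15: none → 0
Total inversions: 3 + 4 + 6 + 0 + 1 + 0 + 1 + 1 + 0 = 16

16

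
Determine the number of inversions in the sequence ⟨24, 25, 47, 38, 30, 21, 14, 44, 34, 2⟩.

27

Element-by-element contributions:
24 → 21, 14, 2 → 3
25 → 21, 14, 2 → 3
47 → 38, 30, 21, 14, 44, 34, 2 → 7
38 → 30, 21, 14, 34, 2 → 5
30 → 21, 14, 2 → 3
21 → 14, 2 → 2
14 → 2 → 1
44 → 34, 2 → 2
34 → 2 → 1
2 → none → 0
Sum: 3 + 3 + 7 + 5 + 3 + 2 + 1 + 2 + 1 + 0 = 27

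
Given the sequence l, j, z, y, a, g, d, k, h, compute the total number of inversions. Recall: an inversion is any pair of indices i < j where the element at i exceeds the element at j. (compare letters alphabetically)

Sweep left to right; for each value list the smaller values that follow it:
l → j, a, g, d, k, h → 6
j → a, g, d, h → 4
z → y, a, g, d, k, h → 6
y → a, g, d, k, h → 5
a → none → 0
g → d → 1
d → none → 0
k → h → 1
h → none → 0
Sum: 6 + 4 + 6 + 5 + 0 + 1 + 0 + 1 + 0 = 23

There are 23 inversions.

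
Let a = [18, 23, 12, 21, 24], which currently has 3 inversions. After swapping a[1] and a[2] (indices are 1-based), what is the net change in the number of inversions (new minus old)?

+1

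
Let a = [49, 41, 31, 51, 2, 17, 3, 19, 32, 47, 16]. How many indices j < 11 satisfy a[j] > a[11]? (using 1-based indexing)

8 such elements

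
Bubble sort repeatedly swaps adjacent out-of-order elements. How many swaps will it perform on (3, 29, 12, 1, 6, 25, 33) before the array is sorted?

7 swaps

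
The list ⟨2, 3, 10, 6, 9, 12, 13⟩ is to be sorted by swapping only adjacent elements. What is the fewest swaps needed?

Each adjacent swap fixes exactly one inversion, so the minimum swap count equals the number of inversions.
Count inversions — for each element, later elements that are smaller:
2: none → 0
3: none → 0
10: 6, 9 → 2
6: none → 0
9: none → 0
12: none → 0
13: none → 0
Total inversions: 0 + 0 + 2 + 0 + 0 + 0 + 0 = 2

2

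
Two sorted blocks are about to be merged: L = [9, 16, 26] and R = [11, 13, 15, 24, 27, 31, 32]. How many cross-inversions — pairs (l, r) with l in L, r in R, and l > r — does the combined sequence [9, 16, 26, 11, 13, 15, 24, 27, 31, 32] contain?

Split inversions: 7

Take each right-half value and tally the left-half values above it:
r = 11: 16, 26 → 2
r = 13: 16, 26 → 2
r = 15: 16, 26 → 2
r = 24: 26 → 1
r = 27: none → 0
r = 31: none → 0
r = 32: none → 0
Cross-inversions: 2 + 2 + 2 + 1 + 0 + 0 + 0 = 7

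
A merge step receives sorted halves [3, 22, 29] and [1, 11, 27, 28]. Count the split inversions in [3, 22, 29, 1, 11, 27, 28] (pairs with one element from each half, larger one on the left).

Count, for every r in R, how many entries of L exceed r:
r = 1: 3, 22, 29 → 3
r = 11: 22, 29 → 2
r = 27: 29 → 1
r = 28: 29 → 1
Cross-inversions: 3 + 2 + 1 + 1 = 7

There are 7 cross-inversions.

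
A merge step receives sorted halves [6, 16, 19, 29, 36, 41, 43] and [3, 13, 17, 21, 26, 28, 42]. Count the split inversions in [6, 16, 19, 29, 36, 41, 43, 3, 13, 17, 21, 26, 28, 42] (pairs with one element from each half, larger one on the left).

There are 31 cross-inversions.

Take each right-half value and tally the left-half values above it:
r = 3: 6, 16, 19, 29, 36, 41, 43 → 7
r = 13: 16, 19, 29, 36, 41, 43 → 6
r = 17: 19, 29, 36, 41, 43 → 5
r = 21: 29, 36, 41, 43 → 4
r = 26: 29, 36, 41, 43 → 4
r = 28: 29, 36, 41, 43 → 4
r = 42: 43 → 1
Cross-inversions: 7 + 6 + 5 + 4 + 4 + 4 + 1 = 31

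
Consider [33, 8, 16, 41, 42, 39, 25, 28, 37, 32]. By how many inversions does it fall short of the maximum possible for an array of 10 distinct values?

25

Maximum inversions for 10 distinct elements is C(10, 2) = 10·9/2 = 45.
Current inversions — for each element, count later smaller elements:
33: 5
8: 0
16: 0
41: 5
42: 5
39: 4
25: 0
28: 0
37: 1
32: 0
Current total: 5 + 0 + 0 + 5 + 5 + 4 + 0 + 0 + 1 + 0 = 20
Shortfall: 45 − 20 = 25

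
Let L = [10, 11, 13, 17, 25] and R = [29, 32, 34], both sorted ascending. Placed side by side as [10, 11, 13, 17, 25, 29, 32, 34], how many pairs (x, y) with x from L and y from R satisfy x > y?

0 split inversions

Count, for every r in R, how many entries of L exceed r:
r = 29: none → 0
r = 32: none → 0
r = 34: none → 0
Cross-inversions: 0 + 0 + 0 = 0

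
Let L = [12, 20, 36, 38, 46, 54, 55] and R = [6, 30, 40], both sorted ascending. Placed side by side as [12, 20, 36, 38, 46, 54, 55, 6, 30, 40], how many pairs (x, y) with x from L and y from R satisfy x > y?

15

Take each right-half value and tally the left-half values above it:
r = 6: 12, 20, 36, 38, 46, 54, 55 → 7
r = 30: 36, 38, 46, 54, 55 → 5
r = 40: 46, 54, 55 → 3
Cross-inversions: 7 + 5 + 3 = 15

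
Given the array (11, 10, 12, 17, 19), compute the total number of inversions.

Out-of-order index pairs (1-indexed):
(1,2): 11 > 10
That's 1 pair.

1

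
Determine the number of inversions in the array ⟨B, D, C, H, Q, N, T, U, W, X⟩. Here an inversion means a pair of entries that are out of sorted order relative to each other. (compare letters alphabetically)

2 out-of-order pairs

For each element, count later entries that are smaller:
B: 0
D: 1
C: 0
H: 0
Q: 1
N: 0
T: 0
U: 0
W: 0
X: 0
Sum: 0 + 1 + 0 + 0 + 1 + 0 + 0 + 0 + 0 + 0 = 2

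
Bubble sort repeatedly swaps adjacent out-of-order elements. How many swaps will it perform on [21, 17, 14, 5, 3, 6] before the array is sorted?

The minimum number of adjacent swaps to sort an array equals its inversion count, since every such swap removes exactly one inversion.
Count inversions — for each element, later elements that are smaller:
21: 17, 14, 5, 3, 6 → 5
17: 14, 5, 3, 6 → 4
14: 5, 3, 6 → 3
5: 3 → 1
3: none → 0
6: none → 0
Total inversions: 5 + 4 + 3 + 1 + 0 + 0 = 13

13 adjacent swaps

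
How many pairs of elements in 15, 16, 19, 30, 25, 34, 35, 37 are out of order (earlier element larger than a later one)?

Count, for each position, how many later elements it exceeds:
15 → none → 0
16 → none → 0
19 → none → 0
30 → 25 → 1
25 → none → 0
34 → none → 0
35 → none → 0
37 → none → 0
Sum: 0 + 0 + 0 + 1 + 0 + 0 + 0 + 0 = 1

Inversions: 1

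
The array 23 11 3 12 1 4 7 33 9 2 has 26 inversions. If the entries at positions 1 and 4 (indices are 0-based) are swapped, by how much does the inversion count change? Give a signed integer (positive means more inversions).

Positions 1 and 4 hold 11 and 1; after swapping, the array is [23, 1, 3, 12, 11, 4, 7, 33, 9, 2].
Count, for each position, how many later elements it exceeds:
23: 8
1: 0
3: 1
12: 5
11: 4
4: 1
7: 1
33: 2
9: 1
2: 0
Sum: 8 + 0 + 1 + 5 + 4 + 1 + 1 + 2 + 1 + 0 = 23
Change: 23 − 26 = -3

-3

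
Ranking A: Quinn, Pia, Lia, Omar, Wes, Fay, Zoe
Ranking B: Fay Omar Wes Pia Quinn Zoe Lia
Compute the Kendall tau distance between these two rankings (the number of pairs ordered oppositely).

There are 13 discordant pairs.

Assign each item its position (1..7) in the first ordering, then rewrite the second ordering as that position sequence:
positions: Quinn→1, Pia→2, Lia→3, Omar→4, Wes→5, Fay→6, Zoe→7
second ordering as positions: [6, 4, 5, 2, 1, 7, 3]
Discordant pairs = inversions in this position sequence.
6: 4, 5, 2, 1, 3 → 5
4: 2, 1, 3 → 3
5: 2, 1, 3 → 3
2: 1 → 1
1: 0
7: 3 → 1
3: 0
Total: 5 + 3 + 3 + 1 + 0 + 1 + 0 = 13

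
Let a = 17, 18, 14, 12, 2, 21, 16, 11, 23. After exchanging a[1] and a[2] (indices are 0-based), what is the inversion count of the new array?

Positions 1 and 2 hold 18 and 14; after swapping, the array is [17, 14, 18, 12, 2, 21, 16, 11, 23].
For each element, count later entries that are smaller:
17: 5
14: 3
18: 4
12: 2
2: 0
21: 2
16: 1
11: 0
23: 0
Sum: 5 + 3 + 4 + 2 + 0 + 2 + 1 + 0 + 0 = 17

There are 17 inversions.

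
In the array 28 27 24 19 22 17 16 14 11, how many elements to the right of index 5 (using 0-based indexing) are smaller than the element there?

3

The element at index 5 is 17.
Elements after it: 16, 14, 11
Those smaller than 17: 16, 14, 11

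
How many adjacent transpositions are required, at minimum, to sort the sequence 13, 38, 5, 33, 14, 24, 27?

Adjacent swaps: 9

Each adjacent swap fixes exactly one inversion, so the minimum swap count equals the number of inversions.
Count inversions — for each element, later elements that are smaller:
13: 5 → 1
38: 5, 33, 14, 24, 27 → 5
5: none → 0
33: 14, 24, 27 → 3
14: none → 0
24: none → 0
27: none → 0
Total inversions: 1 + 5 + 0 + 3 + 0 + 0 + 0 = 9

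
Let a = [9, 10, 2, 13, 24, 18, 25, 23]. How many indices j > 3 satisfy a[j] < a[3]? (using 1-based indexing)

0

The element at index 3 is 2.
Elements after it: 13, 24, 18, 25, 23
None of them are smaller than 2.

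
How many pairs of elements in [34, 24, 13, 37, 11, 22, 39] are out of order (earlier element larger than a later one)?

Listing every pair i<j with a[i]>a[j] (using 1-based positions):
(1,2): 34 > 24
(1,3): 34 > 13
(1,5): 34 > 11
(1,6): 34 > 22
(2,3): 24 > 13
(2,5): 24 > 11
(2,6): 24 > 22
(3,5): 13 > 11
(4,5): 37 > 11
(4,6): 37 > 22
That's 10 pairs.

There are 10 inversions.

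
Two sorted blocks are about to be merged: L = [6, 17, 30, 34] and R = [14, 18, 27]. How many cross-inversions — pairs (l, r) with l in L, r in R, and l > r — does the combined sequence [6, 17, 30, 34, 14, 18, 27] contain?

7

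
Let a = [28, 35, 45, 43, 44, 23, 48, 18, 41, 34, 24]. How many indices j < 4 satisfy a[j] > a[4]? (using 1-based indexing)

1

The element at index 4 is 43.
Elements before it: 28, 35, 45
Those larger than 43: 45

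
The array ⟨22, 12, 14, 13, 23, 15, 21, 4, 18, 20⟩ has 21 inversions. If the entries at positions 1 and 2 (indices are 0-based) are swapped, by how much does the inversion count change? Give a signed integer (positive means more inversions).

+1

Positions 1 and 2 hold 12 and 14; after swapping, the array is [22, 14, 12, 13, 23, 15, 21, 4, 18, 20].
Count, for each position, how many later elements it exceeds:
22 → 14, 12, 13, 15, 21, 4, 18, 20 → 8
14 → 12, 13, 4 → 3
12 → 4 → 1
13 → 4 → 1
23 → 15, 21, 4, 18, 20 → 5
15 → 4 → 1
21 → 4, 18, 20 → 3
4 → none → 0
18 → none → 0
20 → none → 0
Sum: 8 + 3 + 1 + 1 + 5 + 1 + 3 + 0 + 0 + 0 = 22
Change: 22 − 21 = +1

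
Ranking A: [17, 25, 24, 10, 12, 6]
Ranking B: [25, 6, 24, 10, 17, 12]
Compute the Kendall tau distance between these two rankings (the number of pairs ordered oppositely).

7

Assign each item its position (1..6) in the first ordering, then rewrite the second ordering as that position sequence:
positions: 17→1, 25→2, 24→3, 10→4, 12→5, 6→6
second ordering as positions: [2, 6, 3, 4, 1, 5]
Discordant pairs = inversions in this position sequence.
2: 1 → 1
6: 3, 4, 1, 5 → 4
3: 1 → 1
4: 1 → 1
1: 0
5: 0
Total: 1 + 4 + 1 + 1 + 0 + 0 = 7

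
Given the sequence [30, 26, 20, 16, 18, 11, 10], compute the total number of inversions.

Element-by-element contributions:
30 → 26, 20, 16, 18, 11, 10 → 6
26 → 20, 16, 18, 11, 10 → 5
20 → 16, 18, 11, 10 → 4
16 → 11, 10 → 2
18 → 11, 10 → 2
11 → 10 → 1
10 → none → 0
Sum: 6 + 5 + 4 + 2 + 2 + 1 + 0 = 20

20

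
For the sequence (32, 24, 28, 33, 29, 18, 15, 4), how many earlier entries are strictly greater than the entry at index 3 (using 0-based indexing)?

0 such elements

The element at index 3 is 33.
Elements before it: 32, 24, 28
None of them are larger than 33.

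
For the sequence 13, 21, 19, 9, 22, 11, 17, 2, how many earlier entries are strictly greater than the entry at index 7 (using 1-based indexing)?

The element at index 7 is 17.
Elements before it: 13, 21, 19, 9, 22, 11
Those larger than 17: 21, 19, 22

3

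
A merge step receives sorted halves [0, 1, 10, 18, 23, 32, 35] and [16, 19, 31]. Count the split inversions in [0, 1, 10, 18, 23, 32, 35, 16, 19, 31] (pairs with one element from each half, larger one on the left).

Cross-inversions: 9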